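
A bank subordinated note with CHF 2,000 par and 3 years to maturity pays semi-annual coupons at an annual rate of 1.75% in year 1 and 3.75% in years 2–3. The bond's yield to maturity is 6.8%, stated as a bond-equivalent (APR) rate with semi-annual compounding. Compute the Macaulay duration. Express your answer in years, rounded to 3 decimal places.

Periodic yield y = 0.034. Discount each cash flow and weight by its period:
  t   CF        PV=CF/(1+0.034)^t    t·PV
  1        17.50        16.9246        16.9246
  2        17.50        16.3681        32.7361
  3        37.50        33.9211       101.7632
  4        37.50        32.8057       131.2227
  5        37.50        31.7270       158.6348
  6     2,037.50     1,667.1489    10,002.8933
  Σ                  1,798.8952    10,444.1748
Price P = Σ PV = 1,798.8952.
Macaulay duration = Σ(t·PV) / P = 10,444.1748 / 1,798.8952 = 5.80588 half-year periods.
In years: 5.80588 / 2 = 2.90294 years.

2.903 years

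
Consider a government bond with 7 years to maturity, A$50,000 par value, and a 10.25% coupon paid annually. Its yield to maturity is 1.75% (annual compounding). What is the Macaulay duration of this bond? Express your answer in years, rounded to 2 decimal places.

5.68 years

Periodic yield y = 0.0175. Discount each cash flow and weight by its year:
  t   CF        PV=CF/(1+0.0175)^t    t·PV
  1     5,125.00     5,036.8550     5,036.8550
  2     5,125.00     4,950.2261     9,900.4522
  3     5,125.00     4,865.0871    14,595.2612
  4     5,125.00     4,781.4123    19,125.6494
  5     5,125.00     4,699.1767    23,495.8837
  6     5,125.00     4,618.3555    27,710.1332
  7    55,125.00    48,821.1131   341,747.7919
  Σ                 77,772.2259   441,612.0265
Price P = Σ PV = 77,772.2259.
Macaulay duration = Σ(t·PV) / P = 441,612.0265 / 77,772.2259 = 5.67827 years.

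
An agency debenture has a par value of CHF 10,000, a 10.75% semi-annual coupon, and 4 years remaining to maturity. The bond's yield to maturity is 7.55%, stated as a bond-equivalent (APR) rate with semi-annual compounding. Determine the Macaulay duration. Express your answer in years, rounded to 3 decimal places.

Periodic yield y = 0.03775. Discount each cash flow and weight by its period:
  t   CF        PV=CF/(1+0.03775)^t    t·PV
  1       537.50       517.9475       517.9475
  2       537.50       499.1062       998.2124
  3       537.50       480.9503     1,442.8510
  4       537.50       463.4549     1,853.8197
  5       537.50       446.5959     2,232.9796
  6       537.50       430.3502     2,582.1012
  7       537.50       414.6955     2,902.8682
  8    10,537.50     7,834.2180    62,673.7438
  Σ                 11,087.3185    75,204.5236
Price P = Σ PV = 11,087.3185.
Macaulay duration = Σ(t·PV) / P = 75,204.5236 / 11,087.3185 = 6.78293 half-year periods.
In years: 6.78293 / 2 = 3.39147 years.

3.391 years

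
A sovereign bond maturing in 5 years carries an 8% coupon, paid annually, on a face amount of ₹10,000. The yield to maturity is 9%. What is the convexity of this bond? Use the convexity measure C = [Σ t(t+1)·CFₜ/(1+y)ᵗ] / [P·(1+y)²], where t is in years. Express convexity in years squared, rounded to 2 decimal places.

With y = 0.09:
  t   CF        PV=CF/(1+0.09)^t    t·PV        t(t+1)·PV
  1       800.00       733.9450       733.9450       1,467.8899
  2       800.00       673.3440     1,346.6880       4,040.0640
  3       800.00       617.7468     1,853.2404       7,412.9614
  4       800.00       566.7402     2,266.9607      11,334.8034
  5    10,800.00     7,019.2590    35,096.2949     210,577.7692
  Σ                  9,611.0349    41,297.1288     234,833.4878
P = 9,611.0349.
Convexity = Σ t(t+1)·PV / [P·(1+y)²] = 234,833.4878 / (9,611.0349 × 1.188100) = 20.56539.

20.57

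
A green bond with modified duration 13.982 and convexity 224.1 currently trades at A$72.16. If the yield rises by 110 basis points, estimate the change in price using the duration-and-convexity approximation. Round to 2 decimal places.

Duration effect: -D_mod·Δy = -13.982 × (+0.011) = -0.153802
Convexity effect: ½·C·(Δy)² = 0.5 × 224.1 × (0.011)² = +0.01355805
ΔP/P ≈ -0.153802 + 0.01355805 = -0.14024395
ΔP ≈ 72.16 × (-0.14024395) = -10.120003432.

-A$10.12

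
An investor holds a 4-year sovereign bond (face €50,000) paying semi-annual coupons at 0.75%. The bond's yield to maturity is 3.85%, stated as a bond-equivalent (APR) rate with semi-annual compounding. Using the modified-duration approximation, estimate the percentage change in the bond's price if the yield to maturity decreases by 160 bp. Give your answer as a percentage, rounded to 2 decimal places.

Periodic yield y = 0.01925. Modified duration first:
  t   CF        PV=CF/(1+0.01925)^t    t·PV
  1       187.50       183.9588       183.9588
  2       187.50       180.4845       360.9689
  3       187.50       177.0758       531.2273
  4       187.50       173.7314       694.9257
  5       187.50       170.4503       852.2513
  6       187.50       167.2311     1,003.3864
  7       187.50       164.0727     1,148.5087
  8    50,187.50    43,087.3517   344,698.8136
  Σ                 44,304.3561   349,474.0406
P = 44,304.3561; D_Mac = 7.88803 half-year periods = 3.94401 yrs; D_mod = 3.94401/(1+0.01925) = 3.86953 yrs.
ΔP/P ≈ -D_mod · Δy = -3.86953 × (-0.016) = +0.061912 = +6.1912%.

+6.19%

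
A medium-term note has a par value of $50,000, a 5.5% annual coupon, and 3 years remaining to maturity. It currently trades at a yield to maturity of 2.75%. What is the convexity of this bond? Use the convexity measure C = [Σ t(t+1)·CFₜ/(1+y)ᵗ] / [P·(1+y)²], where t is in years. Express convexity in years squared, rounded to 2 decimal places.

With y = 0.0275:
  t   CF        PV=CF/(1+0.0275)^t    t·PV        t(t+1)·PV
  1     2,750.00     2,676.3990     2,676.3990       5,352.7981
  2     2,750.00     2,604.7679     5,209.5358      15,628.6075
  3    52,750.00    48,626.9435   145,880.8305     583,523.3219
  Σ                 53,908.1104   153,766.7653     604,504.7275
P = 53,908.1104.
Convexity = Σ t(t+1)·PV / [P·(1+y)²] = 604,504.7275 / (53,908.1104 × 1.055756) = 10.62140.

10.62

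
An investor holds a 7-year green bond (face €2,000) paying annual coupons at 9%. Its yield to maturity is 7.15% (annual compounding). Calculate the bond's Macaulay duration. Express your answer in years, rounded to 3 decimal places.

Periodic yield y = 0.0715. Discount each cash flow and weight by its year:
  t   CF        PV=CF/(1+0.0715)^t    t·PV
  1       180.00       167.9888       167.9888
  2       180.00       156.7791       313.5582
  3       180.00       146.3174       438.9522
  4       180.00       136.5538       546.2152
  5       180.00       127.4417       637.2086
  6       180.00       118.9377       713.6261
  7     2,180.00     1,344.3466     9,410.4265
  Σ                  2,198.3651    12,227.9756
Price P = Σ PV = 2,198.3651.
Macaulay duration = Σ(t·PV) / P = 12,227.9756 / 2,198.3651 = 5.56230 years.

5.562 years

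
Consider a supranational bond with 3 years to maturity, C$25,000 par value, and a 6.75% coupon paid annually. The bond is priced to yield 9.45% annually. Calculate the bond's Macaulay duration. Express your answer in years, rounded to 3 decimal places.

2.807 years

Periodic yield y = 0.0945. Discount each cash flow and weight by its year:
  t   CF        PV=CF/(1+0.0945)^t    t·PV
  1     1,687.50     1,541.7999     1,541.7999
  2     1,687.50     1,408.6797     2,817.3594
  3    26,687.50    20,354.5073    61,063.5219
  Σ                 23,304.9869    65,422.6812
Price P = Σ PV = 23,304.9869.
Macaulay duration = Σ(t·PV) / P = 65,422.6812 / 23,304.9869 = 2.80724 years.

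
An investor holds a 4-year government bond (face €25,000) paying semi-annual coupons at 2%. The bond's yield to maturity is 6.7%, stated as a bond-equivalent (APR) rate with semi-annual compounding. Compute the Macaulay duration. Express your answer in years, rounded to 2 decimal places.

3.85 years

Periodic yield y = 0.0335. Discount each cash flow and weight by its period:
  t   CF        PV=CF/(1+0.0335)^t    t·PV
  1       250.00       241.8965       241.8965
  2       250.00       234.0556       468.1112
  3       250.00       226.4689       679.4067
  4       250.00       219.1281       876.5124
  5       250.00       212.0253     1,060.1263
  6       250.00       205.1526     1,230.9159
  7       250.00       198.5028     1,389.5196
  8    25,250.00    19,398.9192   155,191.3538
  Σ                 20,936.1490   161,137.8424
Price P = Σ PV = 20,936.1490.
Macaulay duration = Σ(t·PV) / P = 161,137.8424 / 20,936.1490 = 7.69663 half-year periods.
In years: 7.69663 / 2 = 3.84832 years.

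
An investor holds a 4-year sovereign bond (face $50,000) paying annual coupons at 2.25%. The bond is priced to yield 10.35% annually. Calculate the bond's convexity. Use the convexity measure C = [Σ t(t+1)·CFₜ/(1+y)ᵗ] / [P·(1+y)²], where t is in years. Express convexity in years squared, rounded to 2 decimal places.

15.59

With y = 0.1035:
  t   CF        PV=CF/(1+0.1035)^t    t·PV        t(t+1)·PV
  1     1,125.00     1,019.4835     1,019.4835       2,038.9669
  2     1,125.00       923.8636     1,847.7272       5,543.1815
  3     1,125.00       837.2121     2,511.6364      10,046.5455
  4    51,125.00    34,478.1513   137,912.6052     689,563.0258
  Σ                 37,258.7105   143,291.4522     707,191.7197
P = 37,258.7105.
Convexity = Σ t(t+1)·PV / [P·(1+y)²] = 707,191.7197 / (37,258.7105 × 1.217712) = 15.58708.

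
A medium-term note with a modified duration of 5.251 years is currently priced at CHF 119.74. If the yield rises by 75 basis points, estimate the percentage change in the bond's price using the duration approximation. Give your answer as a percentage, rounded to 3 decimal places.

Duration approximation: ΔP/P ≈ -D_mod · Δy = -5.251 × (+0.0075) = -0.0393825.
As a percentage: -3.93825%.

-3.938%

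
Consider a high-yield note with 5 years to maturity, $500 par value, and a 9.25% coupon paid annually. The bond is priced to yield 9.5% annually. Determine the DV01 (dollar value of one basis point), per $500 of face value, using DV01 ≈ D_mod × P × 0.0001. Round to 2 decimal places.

Periodic yield y = 0.095.
  t   CF        PV=CF/(1+0.095)^t    t·PV
  1        46.25        42.2374        42.2374
  2        46.25        38.5730        77.1460
  3        46.25        35.2265       105.6795
  4        46.25        32.1703       128.6812
  5       546.25       346.9931     1,734.9656
  Σ                    495.2004     2,088.7097
P = 495.2004; D_Mac = 4.21791 yrs; D_mod = 3.85197 yrs.
DV01 ≈ 3.85197 × 495.2004 × 0.0001 = 0.190750.

$0.19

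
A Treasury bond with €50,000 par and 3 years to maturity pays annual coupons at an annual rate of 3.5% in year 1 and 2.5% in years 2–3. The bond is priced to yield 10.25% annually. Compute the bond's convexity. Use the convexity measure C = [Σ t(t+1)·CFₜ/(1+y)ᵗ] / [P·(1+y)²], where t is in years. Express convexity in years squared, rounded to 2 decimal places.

9.43

With y = 0.1025:
  t   CF        PV=CF/(1+0.1025)^t    t·PV        t(t+1)·PV
  1     1,750.00     1,587.3016     1,587.3016       3,174.6032
  2     1,250.00     1,028.3781     2,056.7562       6,170.2686
  3    51,250.00    38,243.5391   114,730.6172     458,922.4689
  Σ                 40,859.2188   118,374.6750     468,267.3407
P = 40,859.2188.
Convexity = Σ t(t+1)·PV / [P·(1+y)²] = 468,267.3407 / (40,859.2188 × 1.215506) = 9.42859.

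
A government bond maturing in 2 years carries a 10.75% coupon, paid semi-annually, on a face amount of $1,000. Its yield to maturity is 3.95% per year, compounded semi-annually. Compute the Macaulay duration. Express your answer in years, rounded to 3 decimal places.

1.862 years

Periodic yield y = 0.01975. Discount each cash flow and weight by its period:
  t   CF        PV=CF/(1+0.01975)^t    t·PV
  1        53.75        52.7090        52.7090
  2        53.75        51.6882       103.3763
  3        53.75        50.6871       152.0613
  4     1,053.75       974.4571     3,897.8285
  Σ                  1,129.5414     4,205.9750
Price P = Σ PV = 1,129.5414.
Macaulay duration = Σ(t·PV) / P = 4,205.9750 / 1,129.5414 = 3.72361 half-year periods.
In years: 3.72361 / 2 = 1.86181 years.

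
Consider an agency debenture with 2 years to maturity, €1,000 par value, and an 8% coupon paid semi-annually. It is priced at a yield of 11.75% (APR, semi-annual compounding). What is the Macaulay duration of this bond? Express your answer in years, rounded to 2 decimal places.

1.88 years

Periodic yield y = 0.05875. Discount each cash flow and weight by its period:
  t   CF        PV=CF/(1+0.05875)^t    t·PV
  1        40.00        37.7804        37.7804
  2        40.00        35.6840        71.3679
  3        40.00        33.7039       101.1116
  4     1,040.00       827.6746     3,310.6985
  Σ                    934.8429     3,520.9585
Price P = Σ PV = 934.8429.
Macaulay duration = Σ(t·PV) / P = 3,520.9585 / 934.8429 = 3.76636 half-year periods.
In years: 3.76636 / 2 = 1.88318 years.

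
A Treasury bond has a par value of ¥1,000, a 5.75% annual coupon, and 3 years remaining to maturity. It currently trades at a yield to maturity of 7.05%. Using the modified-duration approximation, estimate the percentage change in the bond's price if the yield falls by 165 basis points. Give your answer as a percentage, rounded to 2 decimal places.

+4.37%

Periodic yield y = 0.0705. Modified duration first:
  t   CF        PV=CF/(1+0.0705)^t    t·PV
  1        57.50        53.7132        53.7132
  2        57.50        50.1758       100.3516
  3     1,057.50       862.0260     2,586.0780
  Σ                    965.9150     2,740.1428
P = 965.9150; D_Mac = 2.83684 yrs; D_mod = 2.83684/(1+0.0705) = 2.65001 yrs.
ΔP/P ≈ -D_mod · Δy = -2.65001 × (-0.0165) = +0.043725 = +4.3725%.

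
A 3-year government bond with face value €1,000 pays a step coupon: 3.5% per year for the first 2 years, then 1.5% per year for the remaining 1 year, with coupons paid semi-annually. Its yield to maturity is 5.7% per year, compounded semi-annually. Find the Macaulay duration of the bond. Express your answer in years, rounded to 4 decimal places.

Periodic yield y = 0.0285. Discount each cash flow and weight by its period:
  t   CF        PV=CF/(1+0.0285)^t    t·PV
  1        17.50        17.0151        17.0151
  2        17.50        16.5436        33.0872
  3        17.50        16.0852        48.2555
  4        17.50        15.6394        62.5577
  5         7.50         6.5169        32.5844
  6     1,007.50       851.1758     5,107.0549
  Σ                    922.9759     5,300.5547
Price P = Σ PV = 922.9759.
Macaulay duration = Σ(t·PV) / P = 5,300.5547 / 922.9759 = 5.74290 half-year periods.
In years: 5.74290 / 2 = 2.87145 years.

2.8714 years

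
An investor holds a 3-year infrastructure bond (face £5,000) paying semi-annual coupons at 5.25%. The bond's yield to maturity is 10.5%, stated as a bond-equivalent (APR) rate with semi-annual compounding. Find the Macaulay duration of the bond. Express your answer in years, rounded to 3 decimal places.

2.798 years

Periodic yield y = 0.0525. Discount each cash flow and weight by its period:
  t   CF        PV=CF/(1+0.0525)^t    t·PV
  1       131.25       124.7031       124.7031
  2       131.25       118.4827       236.9655
  3       131.25       112.5727       337.7180
  4       131.25       106.9574       427.8297
  5       131.25       101.6222       508.1112
  6     5,131.25     3,774.7705    22,648.6227
  Σ                  4,339.1086    24,283.9502
Price P = Σ PV = 4,339.1086.
Macaulay duration = Σ(t·PV) / P = 24,283.9502 / 4,339.1086 = 5.59653 half-year periods.
In years: 5.59653 / 2 = 2.79826 years.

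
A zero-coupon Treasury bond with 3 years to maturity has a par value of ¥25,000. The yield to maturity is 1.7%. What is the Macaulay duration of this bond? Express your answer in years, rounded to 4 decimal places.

3.0000 years

A zero-coupon bond has a single cash flow at maturity, so its Macaulay duration equals its maturity: 3 years.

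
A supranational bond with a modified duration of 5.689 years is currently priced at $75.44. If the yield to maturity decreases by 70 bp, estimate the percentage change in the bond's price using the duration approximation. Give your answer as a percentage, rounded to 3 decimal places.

+3.982%

Duration approximation: ΔP/P ≈ -D_mod · Δy = -5.689 × (-0.007) = +0.039823.
As a percentage: +3.9823%.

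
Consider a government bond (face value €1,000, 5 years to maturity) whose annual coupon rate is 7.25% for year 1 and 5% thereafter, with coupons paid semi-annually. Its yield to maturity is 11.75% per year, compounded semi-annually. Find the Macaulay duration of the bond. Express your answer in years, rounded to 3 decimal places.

Periodic yield y = 0.05875. Discount each cash flow and weight by its period:
  t   CF        PV=CF/(1+0.05875)^t    t·PV
  1        36.25        34.2385        34.2385
  2        36.25        32.3386        64.6772
  3        25.00        21.0649        63.1947
  4        25.00        19.8960        79.5841
  5        25.00        18.7920        93.9600
  6        25.00        17.7492       106.4954
  7        25.00        16.7643       117.3503
  8        25.00        15.8341       126.6726
  9        25.00        14.9554       134.5990
  10    1,025.00       579.1481     5,791.4809
  Σ                    770.7812     6,612.2526
Price P = Σ PV = 770.7812.
Macaulay duration = Σ(t·PV) / P = 6,612.2526 / 770.7812 = 8.57864 half-year periods.
In years: 8.57864 / 2 = 4.28932 years.

4.289 years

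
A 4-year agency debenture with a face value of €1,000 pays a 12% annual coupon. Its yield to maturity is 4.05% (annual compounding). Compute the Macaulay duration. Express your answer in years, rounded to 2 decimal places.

Periodic yield y = 0.0405. Discount each cash flow and weight by its year:
  t   CF        PV=CF/(1+0.0405)^t    t·PV
  1       120.00       115.3292       115.3292
  2       120.00       110.8401       221.6803
  3       120.00       106.5258       319.5775
  4     1,120.00       955.5418     3,822.1672
  Σ                  1,288.2369     4,478.7541
Price P = Σ PV = 1,288.2369.
Macaulay duration = Σ(t·PV) / P = 4,478.7541 / 1,288.2369 = 3.47665 years.

3.48 years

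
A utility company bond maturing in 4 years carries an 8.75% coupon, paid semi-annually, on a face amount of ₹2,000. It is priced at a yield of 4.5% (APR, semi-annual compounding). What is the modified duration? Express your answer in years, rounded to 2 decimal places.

3.43 years

Periodic yield y = 0.0225. First find Macaulay duration:
  t   CF        PV=CF/(1+0.0225)^t    t·PV
  1        87.50        85.5746        85.5746
  2        87.50        83.6915       167.3830
  3        87.50        81.8499       245.5497
  4        87.50        80.0488       320.1952
  5        87.50        78.2873       391.4366
  6        87.50        76.5646       459.3877
  7        87.50        74.8798       524.1588
  8     2,087.50     1,747.1088    13,976.8704
  Σ                  2,308.0053    16,170.5560
P = 2,308.0053; Macaulay duration = 16,170.5560 / 2,308.0053 = 7.00629 half-year periods = 3.50315 years.
Modified duration = D_Mac / (1 + y) = 3.50315 / 1.0225 = 3.42606 years.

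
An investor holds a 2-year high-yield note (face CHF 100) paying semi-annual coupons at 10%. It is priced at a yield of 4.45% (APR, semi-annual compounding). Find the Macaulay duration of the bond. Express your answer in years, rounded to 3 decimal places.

1.869 years

Periodic yield y = 0.02225. Discount each cash flow and weight by its period:
  t   CF        PV=CF/(1+0.02225)^t    t·PV
  1         5.00         4.8912         4.8912
  2         5.00         4.7847         9.5694
  3         5.00         4.6806        14.0417
  4       105.00        96.1526       384.6102
  Σ                    110.5090       413.1125
Price P = Σ PV = 110.5090.
Macaulay duration = Σ(t·PV) / P = 413.1125 / 110.5090 = 3.73827 half-year periods.
In years: 3.73827 / 2 = 1.86914 years.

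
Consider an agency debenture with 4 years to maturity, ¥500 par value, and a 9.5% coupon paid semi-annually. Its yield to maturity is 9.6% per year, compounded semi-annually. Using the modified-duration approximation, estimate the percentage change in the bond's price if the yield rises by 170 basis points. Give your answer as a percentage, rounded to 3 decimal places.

Periodic yield y = 0.048. Modified duration first:
  t   CF        PV=CF/(1+0.048)^t    t·PV
  1        23.75        22.6622        22.6622
  2        23.75        21.6242        43.2485
  3        23.75        20.6338        61.9015
  4        23.75        19.6888        78.7551
  5        23.75        18.7870        93.9349
  6        23.75        17.9265       107.5591
  7        23.75        17.1055       119.7382
  8       523.75       359.9430     2,879.5443
  Σ                    498.3711     3,407.3438
P = 498.3711; D_Mac = 6.83696 half-year periods = 3.41848 yrs; D_mod = 3.41848/(1+0.048) = 3.26191 yrs.
ΔP/P ≈ -D_mod · Δy = -3.26191 × (+0.017) = -0.055452 = -5.5452%.

-5.545%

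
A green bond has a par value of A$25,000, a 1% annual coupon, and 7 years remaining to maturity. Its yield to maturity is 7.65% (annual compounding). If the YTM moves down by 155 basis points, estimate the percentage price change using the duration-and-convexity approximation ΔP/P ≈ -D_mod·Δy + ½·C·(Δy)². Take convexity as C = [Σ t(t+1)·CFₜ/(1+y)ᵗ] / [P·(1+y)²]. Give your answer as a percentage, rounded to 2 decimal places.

+10.25%

With y = 0.0765:
  t   CF        PV=CF/(1+0.0765)^t    t·PV        t(t+1)·PV
  1       250.00       232.2341       232.2341         464.4682
  2       250.00       215.7307       431.4614       1,294.3842
  3       250.00       200.4001       601.2003       2,404.8010
  4       250.00       186.1589       744.6357       3,723.1786
  5       250.00       172.9298       864.6490       5,187.8940
  6       250.00       160.6408       963.8447       6,746.9128
  7    25,250.00    15,071.7313   105,502.1192     844,016.9537
  Σ                 16,239.8257   109,340.1443     863,838.5924
P = 16,239.8257; D_Mac = 6.73284 yrs; D_mod = 6.25438 yrs; C = 45.90111.
Duration effect: -6.25438 × (-0.0155) = +0.096943
Convexity effect: 0.5 × 45.90111 × (-0.0155)² = +0.0055139
ΔP/P ≈ +0.096943 + 0.0055139 = +0.102457 = +10.2457%.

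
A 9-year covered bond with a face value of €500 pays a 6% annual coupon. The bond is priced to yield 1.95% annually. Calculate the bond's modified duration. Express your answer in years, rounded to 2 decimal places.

7.33 years

Periodic yield y = 0.0195. First find Macaulay duration:
  t   CF        PV=CF/(1+0.0195)^t    t·PV
  1        30.00        29.4262        29.4262
  2        30.00        28.8634        57.7267
  3        30.00        28.3113        84.9339
  4        30.00        27.7698       111.0791
  5        30.00        27.2386       136.1931
  6        30.00        26.7176       160.3058
  7        30.00        26.2066       183.4462
  8        30.00        25.7053       205.6427
  9       530.00       445.4416     4,008.9746
  Σ                    665.6804     4,977.7283
P = 665.6804; Macaulay duration = 4,977.7283 / 665.6804 = 7.47765 years.
Modified duration = D_Mac / (1 + y) = 7.47765 / 1.0195 = 7.33463 years.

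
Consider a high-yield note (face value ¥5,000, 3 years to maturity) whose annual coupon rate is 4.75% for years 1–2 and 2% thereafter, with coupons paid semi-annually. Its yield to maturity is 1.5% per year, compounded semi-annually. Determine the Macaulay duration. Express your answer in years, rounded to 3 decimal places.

Periodic yield y = 0.0075. Discount each cash flow and weight by its period:
  t   CF        PV=CF/(1+0.0075)^t    t·PV
  1       118.75       117.8660       117.8660
  2       118.75       116.9886       233.9772
  3       118.75       116.1177       348.3531
  4       118.75       115.2533       461.0132
  5        50.00        48.1665       240.8323
  6     5,050.00     4,828.5980    28,971.5879
  Σ                  5,342.9901    30,373.6298
Price P = Σ PV = 5,342.9901.
Macaulay duration = Σ(t·PV) / P = 30,373.6298 / 5,342.9901 = 5.68476 half-year periods.
In years: 5.68476 / 2 = 2.84238 years.

2.842 years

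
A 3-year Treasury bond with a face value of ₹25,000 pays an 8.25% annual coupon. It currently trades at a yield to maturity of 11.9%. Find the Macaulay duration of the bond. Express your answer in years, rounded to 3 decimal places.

2.766 years

Periodic yield y = 0.119. Discount each cash flow and weight by its year:
  t   CF        PV=CF/(1+0.119)^t    t·PV
  1     2,062.50     1,843.1635     1,843.1635
  2     2,062.50     1,647.1524     3,294.3048
  3    27,062.50    19,314.2414    57,942.7241
  Σ                 22,804.5573    63,080.1924
Price P = Σ PV = 22,804.5573.
Macaulay duration = Σ(t·PV) / P = 63,080.1924 / 22,804.5573 = 2.76612 years.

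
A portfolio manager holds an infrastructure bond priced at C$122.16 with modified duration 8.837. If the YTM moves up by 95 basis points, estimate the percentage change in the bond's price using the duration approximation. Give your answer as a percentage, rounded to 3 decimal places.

-8.395%

Duration approximation: ΔP/P ≈ -D_mod · Δy = -8.837 × (+0.0095) = -0.0839515.
As a percentage: -8.39515%.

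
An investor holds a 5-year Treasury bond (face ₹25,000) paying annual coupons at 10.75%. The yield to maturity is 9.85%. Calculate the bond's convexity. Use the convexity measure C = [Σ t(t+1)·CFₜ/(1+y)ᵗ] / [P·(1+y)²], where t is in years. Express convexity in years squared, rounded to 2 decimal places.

19.19

With y = 0.0985:
  t   CF        PV=CF/(1+0.0985)^t    t·PV        t(t+1)·PV
  1     2,687.50     2,446.5180     2,446.5180       4,893.0360
  2     2,687.50     2,227.1443     4,454.2885      13,362.8656
  3     2,687.50     2,027.4413     6,082.3239      24,329.2956
  4     2,687.50     1,845.6452     7,382.5810      36,912.9049
  5    27,687.50    17,309.4567    86,547.2836     519,283.7017
  Σ                 25,856.2055   106,912.9950     598,781.8038
P = 25,856.2055.
Convexity = Σ t(t+1)·PV / [P·(1+y)²] = 598,781.8038 / (25,856.2055 × 1.206702) = 19.19127.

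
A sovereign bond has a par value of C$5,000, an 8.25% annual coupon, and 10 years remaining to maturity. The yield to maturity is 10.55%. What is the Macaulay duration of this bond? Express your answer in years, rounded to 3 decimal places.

Periodic yield y = 0.1055. Discount each cash flow and weight by its year:
  t   CF        PV=CF/(1+0.1055)^t    t·PV
  1       412.50       373.1343       373.1343
  2       412.50       337.5254       675.0508
  3       412.50       305.3147       915.9441
  4       412.50       276.1779     1,104.7117
  5       412.50       249.8217     1,249.1087
  6       412.50       225.9808     1,355.8846
  7       412.50       204.4150     1,430.9049
  8       412.50       184.9073     1,479.2581
  9       412.50       167.2612     1,505.3509
  10    5,412.50     1,985.2282    19,852.2822
  Σ                  4,309.7665    29,941.6303
Price P = Σ PV = 4,309.7665.
Macaulay duration = Σ(t·PV) / P = 29,941.6303 / 4,309.7665 = 6.94739 years.

6.947 years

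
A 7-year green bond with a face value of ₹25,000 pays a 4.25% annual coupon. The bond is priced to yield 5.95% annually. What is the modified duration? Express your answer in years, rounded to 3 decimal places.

Periodic yield y = 0.0595. First find Macaulay duration:
  t   CF        PV=CF/(1+0.0595)^t    t·PV
  1     1,062.50     1,002.8315     1,002.8315
  2     1,062.50       946.5139     1,893.0279
  3     1,062.50       893.3591     2,680.0772
  4     1,062.50       843.1893     3,372.7573
  5     1,062.50       795.8370     3,979.1851
  6     1,062.50       751.1439     4,506.8637
  7    26,062.50    17,390.3909   121,732.7365
  Σ                 22,623.2658   139,167.4792
P = 22,623.2658; Macaulay duration = 139,167.4792 / 22,623.2658 = 6.15152 years.
Modified duration = D_Mac / (1 + y) = 6.15152 / 1.0595 = 5.80606 years.

5.806 years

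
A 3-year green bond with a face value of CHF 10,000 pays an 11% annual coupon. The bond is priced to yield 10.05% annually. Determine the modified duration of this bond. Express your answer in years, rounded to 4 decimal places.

2.4679 years

Periodic yield y = 0.1005. First find Macaulay duration:
  t   CF        PV=CF/(1+0.1005)^t    t·PV
  1     1,100.00       999.5457       999.5457
  2     1,100.00       908.2650     1,816.5301
  3    11,100.00     8,328.2324    24,984.6973
  Σ                 10,236.0431    27,800.7731
P = 10,236.0431; Macaulay duration = 27,800.7731 / 10,236.0431 = 2.71597 years.
Modified duration = D_Mac / (1 + y) = 2.71597 / 1.1005 = 2.46794 years.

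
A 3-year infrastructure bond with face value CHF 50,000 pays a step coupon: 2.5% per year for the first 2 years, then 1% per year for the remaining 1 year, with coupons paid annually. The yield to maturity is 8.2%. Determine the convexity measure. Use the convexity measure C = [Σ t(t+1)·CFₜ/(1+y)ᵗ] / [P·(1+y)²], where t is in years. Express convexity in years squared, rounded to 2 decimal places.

With y = 0.082:
  t   CF        PV=CF/(1+0.082)^t    t·PV        t(t+1)·PV
  1     1,250.00     1,155.2680     1,155.2680       2,310.5360
  2     1,250.00     1,067.7154     2,135.4307       6,406.2922
  3    50,500.00    39,866.6365   119,599.9094     478,399.6374
  Σ                 42,089.6198   122,890.6081     487,116.4657
P = 42,089.6198.
Convexity = Σ t(t+1)·PV / [P·(1+y)²] = 487,116.4657 / (42,089.6198 × 1.170724) = 9.88561.

9.89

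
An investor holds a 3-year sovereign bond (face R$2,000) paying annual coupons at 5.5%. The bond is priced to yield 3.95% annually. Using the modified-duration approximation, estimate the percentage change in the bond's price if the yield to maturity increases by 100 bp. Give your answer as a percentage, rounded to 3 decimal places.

Periodic yield y = 0.0395. Modified duration first:
  t   CF        PV=CF/(1+0.0395)^t    t·PV
  1       110.00       105.8201       105.8201
  2       110.00       101.7990       203.5981
  3     2,110.00     1,878.4904     5,635.4711
  Σ                  2,086.1095     5,944.8893
P = 2,086.1095; D_Mac = 2.84975 yrs; D_mod = 2.84975/(1+0.0395) = 2.74146 yrs.
ΔP/P ≈ -D_mod · Δy = -2.74146 × (+0.01) = -0.027415 = -2.7415%.

-2.741%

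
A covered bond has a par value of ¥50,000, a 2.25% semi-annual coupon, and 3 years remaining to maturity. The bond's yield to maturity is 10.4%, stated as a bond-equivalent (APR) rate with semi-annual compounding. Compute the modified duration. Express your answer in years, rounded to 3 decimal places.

2.762 years

Periodic yield y = 0.052. First find Macaulay duration:
  t   CF        PV=CF/(1+0.052)^t    t·PV
  1       562.50       534.6958       534.6958
  2       562.50       508.2660     1,016.5320
  3       562.50       483.1426     1,449.4277
  4       562.50       459.2610     1,837.0440
  5       562.50       436.5599     2,182.7994
  6    50,562.50    37,302.1703   223,813.0216
  Σ                 39,724.0955   230,833.5205
P = 39,724.0955; Macaulay duration = 230,833.5205 / 39,724.0955 = 5.81092 half-year periods = 2.90546 years.
Modified duration = D_Mac / (1 + y) = 2.90546 / 1.052 = 2.76184 years.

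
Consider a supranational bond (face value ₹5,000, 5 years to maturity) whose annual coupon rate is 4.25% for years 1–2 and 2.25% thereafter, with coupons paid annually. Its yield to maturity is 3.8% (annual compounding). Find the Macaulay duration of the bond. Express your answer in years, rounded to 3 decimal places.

4.647 years

Periodic yield y = 0.038. Discount each cash flow and weight by its year:
  t   CF        PV=CF/(1+0.038)^t    t·PV
  1       212.50       204.7206       204.7206
  2       212.50       197.2260       394.4521
  3       112.50       100.5913       301.7739
  4       112.50        96.9088       387.6351
  5     5,112.50     4,242.7413    21,213.7066
  Σ                  4,842.1880    22,502.2883
Price P = Σ PV = 4,842.1880.
Macaulay duration = Σ(t·PV) / P = 22,502.2883 / 4,842.1880 = 4.64713 years.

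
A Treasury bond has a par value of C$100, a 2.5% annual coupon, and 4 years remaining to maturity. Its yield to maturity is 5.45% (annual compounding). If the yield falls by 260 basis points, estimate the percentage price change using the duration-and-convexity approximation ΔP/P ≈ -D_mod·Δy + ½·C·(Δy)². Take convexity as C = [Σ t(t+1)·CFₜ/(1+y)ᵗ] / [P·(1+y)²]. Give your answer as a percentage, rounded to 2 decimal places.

+10.06%

With y = 0.0545:
  t   CF        PV=CF/(1+0.0545)^t    t·PV        t(t+1)·PV
  1         2.50         2.3708         2.3708           4.7416
  2         2.50         2.2483         4.4965          13.4896
  3         2.50         2.1321         6.3962          25.5848
  4       102.50        82.8968       331.5870       1,657.9351
  Σ                     89.6479       344.8505       1,701.7510
P = 89.6479; D_Mac = 3.84672 yrs; D_mod = 3.64791 yrs; C = 17.07115.
Duration effect: -3.64791 × (-0.026) = +0.094846
Convexity effect: 0.5 × 17.07115 × (-0.026)² = +0.0057700
ΔP/P ≈ +0.094846 + 0.0057700 = +0.100616 = +10.0616%.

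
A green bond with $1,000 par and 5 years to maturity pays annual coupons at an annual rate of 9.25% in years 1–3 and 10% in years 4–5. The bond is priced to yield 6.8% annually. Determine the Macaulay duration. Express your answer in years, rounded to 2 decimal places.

Periodic yield y = 0.068. Discount each cash flow and weight by its year:
  t   CF        PV=CF/(1+0.068)^t    t·PV
  1        92.50        86.6105        86.6105
  2        92.50        81.0960       162.1919
  3        92.50        75.9325       227.7976
  4       100.00        76.8626       307.4503
  5     1,100.00       791.6558     3,958.2792
  Σ                  1,112.1574     4,742.3296
Price P = Σ PV = 1,112.1574.
Macaulay duration = Σ(t·PV) / P = 4,742.3296 / 1,112.1574 = 4.26408 years.

4.26 years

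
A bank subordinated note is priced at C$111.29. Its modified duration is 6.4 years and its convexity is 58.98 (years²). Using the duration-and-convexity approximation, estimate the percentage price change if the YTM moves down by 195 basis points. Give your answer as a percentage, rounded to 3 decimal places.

Duration effect: -D_mod·Δy = -6.4 × (-0.0195) = +0.124800
Convexity effect: ½·C·(Δy)² = 0.5 × 58.98 × (-0.0195)² = +0.0112135725
ΔP/P ≈ +0.124800 + 0.0112135725 = +0.1360135725
= +13.60135725%.

+13.601%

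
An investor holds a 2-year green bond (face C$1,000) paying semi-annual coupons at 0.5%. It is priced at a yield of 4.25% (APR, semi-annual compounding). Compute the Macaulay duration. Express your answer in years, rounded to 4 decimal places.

Periodic yield y = 0.02125. Discount each cash flow and weight by its period:
  t   CF        PV=CF/(1+0.02125)^t    t·PV
  1         2.50         2.4480         2.4480
  2         2.50         2.3970         4.7941
  3         2.50         2.3472         7.0415
  4     1,002.50       921.6289     3,686.5158
  Σ                    928.8211     3,700.7993
Price P = Σ PV = 928.8211.
Macaulay duration = Σ(t·PV) / P = 3,700.7993 / 928.8211 = 3.98440 half-year periods.
In years: 3.98440 / 2 = 1.99220 years.

1.9922 years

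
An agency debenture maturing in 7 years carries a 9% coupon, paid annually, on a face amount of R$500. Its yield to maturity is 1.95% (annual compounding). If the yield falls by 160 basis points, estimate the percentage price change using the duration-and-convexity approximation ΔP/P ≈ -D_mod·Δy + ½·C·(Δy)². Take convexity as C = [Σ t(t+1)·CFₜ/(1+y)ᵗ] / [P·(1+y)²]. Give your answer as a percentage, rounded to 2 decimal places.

+9.58%

With y = 0.0195:
  t   CF        PV=CF/(1+0.0195)^t    t·PV        t(t+1)·PV
  1        45.00        44.1393        44.1393          88.2786
  2        45.00        43.2950        86.5901         259.7702
  3        45.00        42.4669       127.4008         509.6031
  4        45.00        41.6547       166.6186         833.0932
  5        45.00        40.8579       204.2897       1,225.7379
  6        45.00        40.0764       240.4586       1,683.2105
  7       545.00       476.0865     3,332.6057      26,660.8455
  Σ                    728.5768     4,202.1027      31,260.5390
P = 728.5768; D_Mac = 5.76755 yrs; D_mod = 5.65723 yrs; C = 41.28066.
Duration effect: -5.65723 × (-0.016) = +0.090516
Convexity effect: 0.5 × 41.28066 × (-0.016)² = +0.0052839
ΔP/P ≈ +0.090516 + 0.0052839 = +0.095800 = +9.5800%.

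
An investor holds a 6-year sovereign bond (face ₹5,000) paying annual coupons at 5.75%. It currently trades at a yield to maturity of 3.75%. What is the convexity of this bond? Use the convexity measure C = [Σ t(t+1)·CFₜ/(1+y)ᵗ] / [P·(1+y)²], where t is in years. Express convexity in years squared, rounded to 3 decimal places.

With y = 0.0375:
  t   CF        PV=CF/(1+0.0375)^t    t·PV        t(t+1)·PV
  1       287.50       277.1084       277.1084         554.2169
  2       287.50       267.0925       534.1849       1,602.5548
  3       287.50       257.4385       772.3156       3,089.2623
  4       287.50       248.1335       992.5341       4,962.6703
  5       287.50       239.1648     1,195.8242       7,174.9450
  6     5,287.50     4,239.5694    25,437.4164     178,061.9145
  Σ                  5,528.5072    29,209.3835     195,445.5637
P = 5,528.5072.
Convexity = Σ t(t+1)·PV / [P·(1+y)²] = 195,445.5637 / (5,528.5072 × 1.076406) = 32.84292.

32.843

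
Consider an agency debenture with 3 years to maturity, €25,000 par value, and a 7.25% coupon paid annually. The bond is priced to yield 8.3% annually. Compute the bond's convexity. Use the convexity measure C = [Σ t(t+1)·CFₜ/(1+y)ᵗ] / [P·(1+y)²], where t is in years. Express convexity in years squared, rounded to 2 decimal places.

9.32

With y = 0.083:
  t   CF        PV=CF/(1+0.083)^t    t·PV        t(t+1)·PV
  1     1,812.50     1,673.5919     1,673.5919       3,347.1837
  2     1,812.50     1,545.3295     3,090.6590       9,271.9771
  3    26,812.50    21,108.2359    63,324.7078     253,298.8311
  Σ                 24,327.1573    68,088.9587     265,917.9920
P = 24,327.1573.
Convexity = Σ t(t+1)·PV / [P·(1+y)²] = 265,917.9920 / (24,327.1573 × 1.172889) = 9.31965.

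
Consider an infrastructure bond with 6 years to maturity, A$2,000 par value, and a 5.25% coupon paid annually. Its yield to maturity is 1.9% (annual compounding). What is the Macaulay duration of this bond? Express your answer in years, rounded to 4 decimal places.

5.3656 years

Periodic yield y = 0.019. Discount each cash flow and weight by its year:
  t   CF        PV=CF/(1+0.019)^t    t·PV
  1       105.00       103.0422       103.0422
  2       105.00       101.1209       202.2418
  3       105.00        99.2354       297.7063
  4       105.00        97.3851       389.5404
  5       105.00        95.5693       477.8465
  6     2,105.00     1,880.2128    11,281.2766
  Σ                  2,376.5657    12,751.6538
Price P = Σ PV = 2,376.5657.
Macaulay duration = Σ(t·PV) / P = 12,751.6538 / 2,376.5657 = 5.36558 years.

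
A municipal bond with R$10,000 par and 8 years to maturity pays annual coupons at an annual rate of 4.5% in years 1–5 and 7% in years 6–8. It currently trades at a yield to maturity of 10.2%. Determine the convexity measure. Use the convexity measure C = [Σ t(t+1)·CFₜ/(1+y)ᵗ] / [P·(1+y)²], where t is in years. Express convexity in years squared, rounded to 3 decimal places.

46.078

With y = 0.102:
  t   CF        PV=CF/(1+0.102)^t    t·PV        t(t+1)·PV
  1       450.00       408.3485       408.3485         816.6969
  2       450.00       370.5521       741.1043       2,223.3128
  3       450.00       336.2542     1,008.7626       4,035.0505
  4       450.00       305.1309     1,220.5234       6,102.6172
  5       450.00       276.8883     1,384.4413       8,306.6478
  6       700.00       390.8485     2,345.0911      16,415.6379
  7       700.00       354.6720     2,482.7039      19,861.6308
  8    10,700.00     4,919.6139    39,356.9113     354,212.2021
  Σ                  7,362.3083    48,947.8864     411,973.7961
P = 7,362.3083.
Convexity = Σ t(t+1)·PV / [P·(1+y)²] = 411,973.7961 / (7,362.3083 × 1.214404) = 46.07787.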